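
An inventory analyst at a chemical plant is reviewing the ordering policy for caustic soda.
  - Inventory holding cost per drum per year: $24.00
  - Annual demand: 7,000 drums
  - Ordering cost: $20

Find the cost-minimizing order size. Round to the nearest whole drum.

EOQ = √(2DS/H) = √(2 × 7,000 × 20 / 24)
    = √(11,666.67) ≈ 108.01

108 drums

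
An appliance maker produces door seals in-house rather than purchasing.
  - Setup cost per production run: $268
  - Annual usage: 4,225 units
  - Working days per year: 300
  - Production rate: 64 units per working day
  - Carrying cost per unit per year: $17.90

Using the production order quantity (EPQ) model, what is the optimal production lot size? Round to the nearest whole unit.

Daily demand d = 4,225/300 = 14.083; p = 64; 1 − d/p = 0.77995
EPQ = √(2DS / (H(1 − d/p)))
    = √(2 × 4,225 × 268 / (17.9 × 0.77995)) ≈ 402.75

403 units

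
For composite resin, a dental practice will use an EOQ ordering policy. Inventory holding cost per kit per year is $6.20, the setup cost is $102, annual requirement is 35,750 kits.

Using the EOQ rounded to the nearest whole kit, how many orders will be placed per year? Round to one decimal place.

32.9 orders per year

Q* = √(2·D·S / H) = √(2·35,750·102 / 6.2) = √1,176,290.3 ≈ 1,084.57 → Q = 1,085
N = D/Q = 35,750/1,085 ≈ 32.949 orders/yr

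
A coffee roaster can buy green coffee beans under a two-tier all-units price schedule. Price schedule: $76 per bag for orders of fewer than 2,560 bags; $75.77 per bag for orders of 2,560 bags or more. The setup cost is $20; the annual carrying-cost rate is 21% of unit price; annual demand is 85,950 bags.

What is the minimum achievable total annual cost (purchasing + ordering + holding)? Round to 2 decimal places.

H₁ = 21%×$76 = $15.9600;  H₂ = 21%×$75.77 = $15.9117
EOQ₁ = √(2×85,950×20/15.9600) = 464.13  (< 2,560, feasible at tier 1)
EOQ₂ = √(2×85,950×20/15.9117) = 464.83  (< 2,560 → use Q = 2,560 at tier-2 price)
TC(tier 1 (EOQ₁), Q≈464.1) = $6,539,607.46
TC(tier 2, Q≈2,560.0) = $6,533,469.96
Minimum at tier 2: $6,533,469.96

$6,533,469.96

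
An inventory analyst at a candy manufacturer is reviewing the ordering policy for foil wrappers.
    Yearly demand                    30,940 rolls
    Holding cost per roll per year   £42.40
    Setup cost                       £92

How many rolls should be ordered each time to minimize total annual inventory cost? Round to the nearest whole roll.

366 rolls

Optimal lot size Q* = (2 × 30,940 × £92 / £42.4)^½ ≈ 366.43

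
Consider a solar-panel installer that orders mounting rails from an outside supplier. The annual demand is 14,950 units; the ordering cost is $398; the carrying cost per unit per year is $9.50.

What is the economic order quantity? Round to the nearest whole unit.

EOQ = √(2DS/H) = √(2 × 14,950 × 398 / 9.5)
    = √(1,252,652.63) ≈ 1,119.22

1,119 units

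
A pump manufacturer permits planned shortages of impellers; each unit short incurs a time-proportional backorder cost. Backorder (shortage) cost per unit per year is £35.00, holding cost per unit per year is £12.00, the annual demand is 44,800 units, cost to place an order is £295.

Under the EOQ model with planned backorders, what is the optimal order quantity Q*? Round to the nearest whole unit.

1,720 units

Q* = √(2DS/H) · √((H + b)/b)
   = √(2 × 44,800 × 295 / 12) · √((12 + 35) / 35)
   = 1,484.138 × 1.1588 ≈ 1,719.84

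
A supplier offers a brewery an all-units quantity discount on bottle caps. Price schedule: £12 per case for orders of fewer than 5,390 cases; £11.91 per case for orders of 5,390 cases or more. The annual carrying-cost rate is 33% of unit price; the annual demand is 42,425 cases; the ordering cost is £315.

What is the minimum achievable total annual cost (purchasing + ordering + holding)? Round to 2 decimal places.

£518,353.29

H₁ = 33%×£12 = £3.9600;  H₂ = 33%×£11.91 = £3.9303
EOQ₁ = √(2×42,425×315/3.9600) = 2,597.97  (< 5,390, feasible at tier 1)
EOQ₂ = √(2×42,425×315/3.9303) = 2,607.76  (< 5,390 → use Q = 5,390 at tier-2 price)
TC(tier 1 (EOQ₁), Q≈2,598.0) = £519,387.95
TC(tier 2, Q≈5,390.0) = £518,353.29
Minimum at tier 2: £518,353.29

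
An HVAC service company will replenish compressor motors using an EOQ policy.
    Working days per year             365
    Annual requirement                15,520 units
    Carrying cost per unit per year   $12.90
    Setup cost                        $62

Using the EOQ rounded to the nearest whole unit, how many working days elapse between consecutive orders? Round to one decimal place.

Optimal lot size Q* = (2 × 15,520 × $62 / $12.9)^½ ≈ 386.24 → Q = 386 units
T = Q/D × 365 days = 386/15,520 × 365 = 9.078 days

9.1 days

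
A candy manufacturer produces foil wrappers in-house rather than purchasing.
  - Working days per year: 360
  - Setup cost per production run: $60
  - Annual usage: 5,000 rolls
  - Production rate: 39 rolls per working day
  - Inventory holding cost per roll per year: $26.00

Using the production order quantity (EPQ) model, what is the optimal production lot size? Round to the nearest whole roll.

189 rolls

Daily demand d = 5,000/360 = 13.889; p = 39; 1 − d/p = 0.64387
EPQ = √(2DS / (H(1 − d/p)))
    = √(2 × 5,000 × 60 / (26 × 0.64387)) ≈ 189.32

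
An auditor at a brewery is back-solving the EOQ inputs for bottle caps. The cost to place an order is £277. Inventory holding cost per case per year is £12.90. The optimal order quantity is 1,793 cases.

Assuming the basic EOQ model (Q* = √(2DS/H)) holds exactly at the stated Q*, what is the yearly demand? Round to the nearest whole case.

From Q* = √(2DS/H) ⇒ Q*² = 2DS/H.
D = Q²H / (2S) = 1,793² × 12.9 / (2 × 277) = 74,858.40

74,858 cases per year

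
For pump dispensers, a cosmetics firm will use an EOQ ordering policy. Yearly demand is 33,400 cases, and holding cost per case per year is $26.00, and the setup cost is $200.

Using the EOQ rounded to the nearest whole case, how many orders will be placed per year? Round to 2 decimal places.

2DS/H = 2·33,400·200/26 = 513,846.15
EOQ = √513,846.15 ≈ 716.83 → Q = 717
Orders per year = D/Q = 33,400 / 717 = 46.583

46.58 orders per year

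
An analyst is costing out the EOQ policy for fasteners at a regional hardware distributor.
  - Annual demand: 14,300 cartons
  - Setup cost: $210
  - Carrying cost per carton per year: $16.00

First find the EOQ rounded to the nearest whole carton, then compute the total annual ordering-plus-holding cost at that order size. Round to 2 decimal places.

$9,802.86

EOQ = √(2DS/H) = √(2 × 14,300 × 210 / 16)
    = √(375,375.00) ≈ 612.68 → Q = 613 cartons
Orders/yr = 14,300/613 = 23.328; ordering cost = 23.328 × $210 = $4,898.86
Average inventory = 613/2 = 306.5; holding cost = 306.5 × $16 = $4,904.00
Total = $4,898.86 + $4,904.00 = $9,802.86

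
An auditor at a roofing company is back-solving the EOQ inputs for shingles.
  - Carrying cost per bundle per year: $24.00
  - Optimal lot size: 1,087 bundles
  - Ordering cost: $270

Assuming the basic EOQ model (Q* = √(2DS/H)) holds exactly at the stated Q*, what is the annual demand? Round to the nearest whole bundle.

EOQ relation: Q² = 2DS/H, so rearrange for the unknown.
D = Q²H / (2S) = 1,087² × 24 / (2 × 270) = 52,514.18

52,514 bundles per year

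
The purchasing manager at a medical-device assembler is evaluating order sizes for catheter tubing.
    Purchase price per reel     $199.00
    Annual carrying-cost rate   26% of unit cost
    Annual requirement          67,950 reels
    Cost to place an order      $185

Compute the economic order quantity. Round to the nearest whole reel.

Carrying cost H = $199 × 26% = $51.7400/reel/yr
Optimal lot size Q* = (2 × 67,950 × $185 / $51.74)^½ ≈ 697.08

697 reels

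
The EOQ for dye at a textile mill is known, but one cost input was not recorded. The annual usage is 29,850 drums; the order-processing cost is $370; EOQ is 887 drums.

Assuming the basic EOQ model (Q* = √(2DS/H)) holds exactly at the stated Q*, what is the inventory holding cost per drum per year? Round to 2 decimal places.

Since Q* = (2DS/H)^½, squaring gives Q*²·H = 2DS.
H = 2DS / Q² = 2 × 29,850 × 370 / 887² = 28.0756

$28.08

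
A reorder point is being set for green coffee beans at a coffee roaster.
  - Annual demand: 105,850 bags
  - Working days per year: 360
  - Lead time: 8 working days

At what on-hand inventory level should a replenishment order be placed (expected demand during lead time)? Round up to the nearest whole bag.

2,353 bags

Daily demand d = 105,850 / 360 = 294.028 bags/day
Demand during lead time = 294.028 × 8 = 2,352.22
Reorder point = 2,352.22 → round up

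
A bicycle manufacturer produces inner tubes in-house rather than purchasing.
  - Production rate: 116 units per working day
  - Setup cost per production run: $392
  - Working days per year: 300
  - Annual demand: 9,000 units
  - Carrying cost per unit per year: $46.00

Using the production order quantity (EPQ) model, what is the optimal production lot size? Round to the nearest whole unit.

455 units

Daily demand d = 9,000/300 = 30.000; p = 116; 1 − d/p = 0.74138
EPQ = √(2DS / (H(1 − d/p)))
    = √(2 × 9,000 × 392 / (46 × 0.74138)) ≈ 454.86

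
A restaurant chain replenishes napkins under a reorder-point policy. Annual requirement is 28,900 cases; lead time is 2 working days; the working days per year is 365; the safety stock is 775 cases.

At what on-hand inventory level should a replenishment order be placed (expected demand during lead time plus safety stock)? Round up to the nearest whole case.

934 cases

Daily demand d = 28,900 / 365 = 79.178 cases/day
Demand during lead time = 79.178 × 2 = 158.36
Reorder point = 158.36 + 775 = 933.36 → round up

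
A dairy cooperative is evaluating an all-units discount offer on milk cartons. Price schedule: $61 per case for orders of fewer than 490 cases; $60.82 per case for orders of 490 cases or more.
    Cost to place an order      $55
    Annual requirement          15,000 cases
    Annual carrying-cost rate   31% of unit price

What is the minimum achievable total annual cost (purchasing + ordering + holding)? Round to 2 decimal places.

H₁ = 31%×$61 = $18.9100;  H₂ = 31%×$60.82 = $18.8542
EOQ₁ = √(2×15,000×55/18.9100) = 295.39  (< 490, feasible at tier 1)
EOQ₂ = √(2×15,000×55/18.8542) = 295.83  (< 490 → use Q = 490 at tier-2 price)
TC(tier 1 (EOQ₁), Q≈295.4) = $920,585.83
TC(tier 2, Q≈490.0) = $918,602.95
Minimum at tier 2: $918,602.95

$918,602.95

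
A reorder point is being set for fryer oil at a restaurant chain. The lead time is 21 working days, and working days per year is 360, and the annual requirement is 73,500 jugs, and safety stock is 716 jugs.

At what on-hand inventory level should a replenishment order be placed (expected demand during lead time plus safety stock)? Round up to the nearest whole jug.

5,004 jugs

Daily demand d = 73,500 / 360 = 204.167 jugs/day
Demand during lead time = 204.167 × 21 = 4,287.50
Reorder point = 4,287.50 + 716 = 5,003.50 → round up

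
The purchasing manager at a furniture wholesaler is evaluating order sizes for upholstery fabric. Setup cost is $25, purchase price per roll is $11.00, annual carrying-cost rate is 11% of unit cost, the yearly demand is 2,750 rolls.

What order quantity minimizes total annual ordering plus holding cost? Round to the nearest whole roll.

H = i·C = 0.11 × $11 = $1.2100 per roll-year
EOQ = √(2DS/H) = √(2 × 2,750 × 25 / 1.21)
    = √(113,636.36) ≈ 337.10

337 rolls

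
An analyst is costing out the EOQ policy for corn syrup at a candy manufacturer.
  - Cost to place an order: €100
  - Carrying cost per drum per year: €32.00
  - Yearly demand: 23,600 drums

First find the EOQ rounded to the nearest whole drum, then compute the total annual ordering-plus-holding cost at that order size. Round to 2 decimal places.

EOQ = √(2DS/H) = √(2 × 23,600 × 100 / 32)
    = √(147,500.00) ≈ 384.06 → Q = 384 drums
Annual ordering cost = (D/Q)·S = (23,600/384) × 100 = €6,145.83
Annual holding cost  = (Q/2)·H = (384/2) × 32 = €6,144.00
Total = €6,145.83 + €6,144.00 = €12,289.83

€12,289.83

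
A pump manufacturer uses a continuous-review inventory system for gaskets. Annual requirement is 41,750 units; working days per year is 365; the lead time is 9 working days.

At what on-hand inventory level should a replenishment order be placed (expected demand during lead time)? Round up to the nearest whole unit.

Daily demand d = 41,750 / 365 = 114.384 units/day
Demand during lead time = 114.384 × 9 = 1,029.45
Reorder point = 1,029.45 → round up

1,030 units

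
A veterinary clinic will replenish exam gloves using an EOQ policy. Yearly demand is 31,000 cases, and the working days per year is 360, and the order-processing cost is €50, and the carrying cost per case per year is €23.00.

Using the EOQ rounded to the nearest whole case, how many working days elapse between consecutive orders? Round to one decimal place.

2DS/H = 2·31,000·50/23 = 134,782.61
EOQ = √134,782.61 ≈ 367.13 → Q = 367 cases
Days between orders = 360 / (D/Q) = 360 / 84.469 ≈ 4.262

4.3 days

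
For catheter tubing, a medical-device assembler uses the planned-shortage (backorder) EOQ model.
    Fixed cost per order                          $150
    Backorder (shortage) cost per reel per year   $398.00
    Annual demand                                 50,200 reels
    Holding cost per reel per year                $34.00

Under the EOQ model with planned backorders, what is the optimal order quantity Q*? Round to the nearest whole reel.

Q* = √(2DS/H) · √((H + b)/b)
   = √(2 × 50,200 × 150 / 34) · √((34 + 398) / 398)
   = 665.538 × 1.0418 ≈ 693.38

693 reels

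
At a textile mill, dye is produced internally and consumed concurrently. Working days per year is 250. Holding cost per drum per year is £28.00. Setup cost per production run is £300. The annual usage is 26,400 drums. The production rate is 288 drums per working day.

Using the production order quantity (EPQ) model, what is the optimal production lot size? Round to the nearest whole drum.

Daily demand d = 26,400/250 = 105.600; p = 288; 1 − d/p = 0.63333
EPQ = √(2DS / (H(1 − d/p)))
    = √(2 × 26,400 × 300 / (28 × 0.63333)) ≈ 945.11

945 drums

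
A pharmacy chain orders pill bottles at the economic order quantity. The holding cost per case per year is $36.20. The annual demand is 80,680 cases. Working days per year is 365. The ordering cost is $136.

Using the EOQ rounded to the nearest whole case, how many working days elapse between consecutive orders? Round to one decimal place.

EOQ = √(2DS/H) = √(2 × 80,680 × 136 / 36.2)
    = √(606,214.36) ≈ 778.60 → Q = 779 cases
T = Q/D × 365 days = 779/80,680 × 365 = 3.524 days

3.5 days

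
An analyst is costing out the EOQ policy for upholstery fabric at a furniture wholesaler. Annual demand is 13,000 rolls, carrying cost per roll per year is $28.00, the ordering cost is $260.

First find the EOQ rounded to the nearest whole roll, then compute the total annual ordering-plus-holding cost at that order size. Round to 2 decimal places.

Optimal lot size Q* = (2 × 13,000 × $260 / $28)^½ ≈ 491.35 → Q = 491 rolls
Orders/yr = 13,000/491 = 26.477; ordering cost = 26.477 × $260 = $6,883.91
Average inventory = 491/2 = 245.5; holding cost = 245.5 × $28 = $6,874.00
Total = $6,883.91 + $6,874.00 = $13,757.91

$13,757.91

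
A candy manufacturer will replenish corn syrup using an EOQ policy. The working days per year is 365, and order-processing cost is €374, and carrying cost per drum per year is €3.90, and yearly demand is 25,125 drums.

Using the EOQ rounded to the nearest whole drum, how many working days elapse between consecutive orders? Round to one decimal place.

2DS/H = 2·25,125·374/3.9 = 4,818,846.15
EOQ = √4,818,846.15 ≈ 2,195.19 → Q = 2,195 drums
Cycle time = (working days × Q)/D = (365 × 2,195) / 25,125 = 31.888 days

31.9 days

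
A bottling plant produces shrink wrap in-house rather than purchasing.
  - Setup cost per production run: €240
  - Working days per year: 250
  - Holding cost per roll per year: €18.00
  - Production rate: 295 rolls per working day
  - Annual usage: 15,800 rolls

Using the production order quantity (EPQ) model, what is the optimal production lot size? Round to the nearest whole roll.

732 rolls

Daily demand d = 15,800/250 = 63.200; p = 295; 1 − d/p = 0.78576
EPQ = √(2DS / (H(1 − d/p)))
    = √(2 × 15,800 × 240 / (18 × 0.78576)) ≈ 732.26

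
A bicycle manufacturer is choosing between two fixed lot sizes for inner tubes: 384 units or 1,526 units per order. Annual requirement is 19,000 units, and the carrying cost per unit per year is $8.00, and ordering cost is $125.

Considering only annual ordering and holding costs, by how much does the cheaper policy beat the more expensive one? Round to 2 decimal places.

For each Q, cost = (D/Q)·S + (Q/2)·H.
TC(384) = (19,000/384)×125 + (384/2)×8 = $7,720.90
TC(1,526) = (19,000/1,526)×125 + (1,526/2)×8 = $7,660.36
Lots of 1,526 are cheaper by $60.54.

$60.54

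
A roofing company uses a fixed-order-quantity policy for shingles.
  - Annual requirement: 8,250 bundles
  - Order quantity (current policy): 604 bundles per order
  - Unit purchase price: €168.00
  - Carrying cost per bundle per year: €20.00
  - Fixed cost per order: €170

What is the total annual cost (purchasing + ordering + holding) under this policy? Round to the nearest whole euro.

Annual ordering cost = (D/Q)·S = (8,250/604) × 170 = €2,322.02
Annual holding cost  = (Q/2)·H = (604/2) × 20 = €6,040.00
Purchase cost = D·C = 8,250 × 168 = €1,386,000.00
Total = €2,322.02 + €6,040.00 + €1,386,000.00 = €1,394,362.02

€1,394,362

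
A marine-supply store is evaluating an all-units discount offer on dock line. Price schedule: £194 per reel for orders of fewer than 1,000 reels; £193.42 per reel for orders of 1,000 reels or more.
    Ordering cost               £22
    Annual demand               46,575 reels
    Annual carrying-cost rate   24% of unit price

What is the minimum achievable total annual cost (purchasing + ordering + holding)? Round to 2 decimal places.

H₁ = 24%×£194 = £46.5600;  H₂ = 24%×£193.42 = £46.4208
EOQ₁ = √(2×46,575×22/46.5600) = 209.80  (< 1,000, feasible at tier 1)
EOQ₂ = √(2×46,575×22/46.4208) = 210.11  (< 1,000 → use Q = 1,000 at tier-2 price)
TC(tier 1 (EOQ₁), Q≈209.8) = £9,045,318.08
TC(tier 2, Q≈1,000.0) = £9,032,771.55
Minimum at tier 2: £9,032,771.55

£9,032,771.55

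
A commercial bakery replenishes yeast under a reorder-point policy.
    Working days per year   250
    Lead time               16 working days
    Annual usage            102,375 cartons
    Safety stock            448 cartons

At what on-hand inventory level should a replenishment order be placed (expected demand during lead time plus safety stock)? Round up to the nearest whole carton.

Daily demand d = 102,375 / 250 = 409.500 cartons/day
Demand during lead time = 409.500 × 16 = 6,552.00
Reorder point = 6,552.00 + 448 = 7,000.00 → round up

7,000 cartons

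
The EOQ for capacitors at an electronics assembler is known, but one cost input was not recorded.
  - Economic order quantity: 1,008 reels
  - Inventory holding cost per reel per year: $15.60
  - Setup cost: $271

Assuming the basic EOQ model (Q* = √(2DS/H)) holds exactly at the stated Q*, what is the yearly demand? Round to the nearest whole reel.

29,245 reels per year

From Q* = √(2DS/H) ⇒ Q*² = 2DS/H.
D = Q²H / (2S) = 1,008² × 15.6 / (2 × 271) = 29,244.65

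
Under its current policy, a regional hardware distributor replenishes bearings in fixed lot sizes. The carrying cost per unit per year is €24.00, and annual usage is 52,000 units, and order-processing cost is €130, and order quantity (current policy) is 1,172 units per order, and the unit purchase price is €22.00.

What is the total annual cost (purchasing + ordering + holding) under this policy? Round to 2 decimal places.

€1,163,831.92

Annual ordering cost = (D/Q)·S = (52,000/1,172) × 130 = €5,767.92
Annual holding cost  = (Q/2)·H = (1,172/2) × 24 = €14,064.00
Purchase cost = D·C = 52,000 × 22 = €1,144,000.00
Total = €5,767.92 + €14,064.00 + €1,144,000.00 = €1,163,831.92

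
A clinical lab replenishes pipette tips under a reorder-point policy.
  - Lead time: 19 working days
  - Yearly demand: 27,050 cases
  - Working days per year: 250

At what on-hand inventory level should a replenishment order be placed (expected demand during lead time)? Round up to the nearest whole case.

Daily demand d = 27,050 / 250 = 108.200 cases/day
Demand during lead time = 108.200 × 19 = 2,055.80
Reorder point = 2,055.80 → round up

2,056 cases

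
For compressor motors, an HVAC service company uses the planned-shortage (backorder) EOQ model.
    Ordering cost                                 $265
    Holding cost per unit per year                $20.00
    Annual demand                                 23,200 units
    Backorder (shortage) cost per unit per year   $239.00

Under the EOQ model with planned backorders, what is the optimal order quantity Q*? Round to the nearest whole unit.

Basic EOQ = √(2·23,200·265/20) = 784.092
Backorder adjustment √((H+b)/b) = √((20+239)/239) = 1.0410
Q* = 784.092 × 1.0410 ≈ 816.24

816 units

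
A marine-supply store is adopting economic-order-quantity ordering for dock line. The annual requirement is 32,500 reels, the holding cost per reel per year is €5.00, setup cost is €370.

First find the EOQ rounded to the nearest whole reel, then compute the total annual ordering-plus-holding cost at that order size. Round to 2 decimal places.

2DS/H = 2·32,500·370/5 = 4,810,000.00
EOQ = √4,810,000.00 ≈ 2,193.17 → Q = 2,193 reels
Orders/yr = 32,500/2,193 = 14.820; ordering cost = 14.820 × €370 = €5,483.36
Average inventory = 2,193/2 = 1096.5; holding cost = 1096.5 × €5 = €5,482.50
Total = €5,483.36 + €5,482.50 = €10,965.86

€10,965.86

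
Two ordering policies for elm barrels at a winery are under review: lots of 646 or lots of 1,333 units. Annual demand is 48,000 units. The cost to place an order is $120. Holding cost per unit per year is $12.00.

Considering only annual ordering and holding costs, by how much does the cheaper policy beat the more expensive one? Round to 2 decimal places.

TC(Q) = (D/Q)S + (Q/2)H
TC(646) = (48,000/646)×120 + (646/2)×12 = $12,792.41
TC(1,333) = (48,000/1,333)×120 + (1,333/2)×12 = $12,319.08
Lots of 1,333 are cheaper by $473.33.

$473.33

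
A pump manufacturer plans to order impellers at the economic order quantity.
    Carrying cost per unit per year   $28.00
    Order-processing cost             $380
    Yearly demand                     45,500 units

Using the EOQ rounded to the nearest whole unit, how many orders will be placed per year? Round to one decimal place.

2DS/H = 2·45,500·380/28 = 1,235,000.00
EOQ = √1,235,000.00 ≈ 1,111.31 → Q = 1,111
Orders per year = D/Q = 45,500 / 1,111 = 40.954

41.0 orders per year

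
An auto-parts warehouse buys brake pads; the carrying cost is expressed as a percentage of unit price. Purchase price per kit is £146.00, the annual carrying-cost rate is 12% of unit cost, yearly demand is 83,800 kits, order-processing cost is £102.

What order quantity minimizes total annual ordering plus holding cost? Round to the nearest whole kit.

Carrying cost H = £146 × 12% = £17.5200/kit/yr
2DS/H = 2·83,800·102/17.52 = 975,753.42
EOQ = √975,753.42 ≈ 987.80

988 kits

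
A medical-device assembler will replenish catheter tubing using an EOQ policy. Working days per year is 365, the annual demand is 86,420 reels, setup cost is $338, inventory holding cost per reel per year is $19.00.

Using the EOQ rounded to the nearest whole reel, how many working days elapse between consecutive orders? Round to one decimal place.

EOQ = √(2DS/H) = √(2 × 86,420 × 338 / 19)
    = √(3,074,732.63) ≈ 1,753.49 → Q = 1,753 reels
Cycle time = (working days × Q)/D = (365 × 1,753) / 86,420 = 7.404 days

7.4 days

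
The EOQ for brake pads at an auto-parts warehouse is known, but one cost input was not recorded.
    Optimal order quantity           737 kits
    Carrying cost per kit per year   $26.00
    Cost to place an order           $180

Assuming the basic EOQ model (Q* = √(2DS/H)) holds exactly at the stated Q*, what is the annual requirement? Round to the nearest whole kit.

EOQ relation: Q² = 2DS/H, so rearrange for the unknown.
D = Q²H / (2S) = 737² × 26 / (2 × 180) = 39,228.87

39,229 kits per year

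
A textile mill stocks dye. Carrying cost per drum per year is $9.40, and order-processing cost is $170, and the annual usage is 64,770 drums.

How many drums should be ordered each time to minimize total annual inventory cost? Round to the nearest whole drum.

1,531 drums

2DS/H = 2·64,770·170/9.4 = 2,342,744.68
EOQ = √2,342,744.68 ≈ 1,530.60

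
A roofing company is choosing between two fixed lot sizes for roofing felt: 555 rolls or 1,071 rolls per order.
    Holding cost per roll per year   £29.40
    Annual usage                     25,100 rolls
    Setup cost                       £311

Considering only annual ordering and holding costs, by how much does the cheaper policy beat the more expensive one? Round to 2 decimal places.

£808.76

For each Q, cost = (D/Q)·S + (Q/2)·H.
TC(555) = (25,100/555)×311 + (555/2)×29.4 = £22,223.55
TC(1,071) = (25,100/1,071)×311 + (1,071/2)×29.4 = £23,032.31
|ΔTC| = |£22,223.55 − £23,032.31| = £808.76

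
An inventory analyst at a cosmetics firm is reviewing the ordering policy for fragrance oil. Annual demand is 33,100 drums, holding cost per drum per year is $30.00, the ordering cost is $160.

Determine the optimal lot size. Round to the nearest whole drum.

Q* = √(2·D·S / H) = √(2·33,100·160 / 30) = √353,066.7 ≈ 594.19

594 drums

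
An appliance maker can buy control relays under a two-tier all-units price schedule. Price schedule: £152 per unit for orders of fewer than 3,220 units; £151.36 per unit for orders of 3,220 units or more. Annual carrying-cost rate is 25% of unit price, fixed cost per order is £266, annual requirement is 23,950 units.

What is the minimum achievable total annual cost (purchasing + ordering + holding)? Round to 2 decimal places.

H₁ = 25%×£152 = £38.0000;  H₂ = 25%×£151.36 = £37.8400
EOQ₁ = √(2×23,950×266/38.0000) = 579.05  (< 3,220, feasible at tier 1)
EOQ₂ = √(2×23,950×266/37.8400) = 580.27  (< 3,220 → use Q = 3,220 at tier-2 price)
TC(tier 1 (EOQ₁), Q≈579.1) = £3,662,403.94
TC(tier 2, Q≈3,220.0) = £3,687,972.88
Minimum at tier 1 (EOQ₁): £3,662,403.94

£3,662,403.94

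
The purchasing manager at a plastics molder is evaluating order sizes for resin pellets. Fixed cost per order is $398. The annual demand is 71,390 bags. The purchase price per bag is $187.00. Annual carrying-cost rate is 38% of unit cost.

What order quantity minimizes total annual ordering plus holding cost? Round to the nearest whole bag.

894 bags

H = i·C = 0.38 × $187 = $71.0600 per bag-year
Optimal lot size Q* = (2 × 71,390 × $398 / $71.06)^½ ≈ 894.26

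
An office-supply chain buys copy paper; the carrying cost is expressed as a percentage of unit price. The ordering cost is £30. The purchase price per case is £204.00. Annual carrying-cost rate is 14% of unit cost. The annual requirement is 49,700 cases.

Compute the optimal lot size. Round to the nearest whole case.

323 cases

Carrying cost H = £204 × 14% = £28.5600/case/yr
Q* = √(2·D·S / H) = √(2·49,700·30 / 28.56) = √104,411.8 ≈ 323.13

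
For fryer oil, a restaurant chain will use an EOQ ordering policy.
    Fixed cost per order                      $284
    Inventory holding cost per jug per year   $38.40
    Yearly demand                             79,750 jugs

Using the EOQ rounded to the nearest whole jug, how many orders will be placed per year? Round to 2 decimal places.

73.43 orders per year

EOQ = √(2DS/H) = √(2 × 79,750 × 284 / 38.4)
    = √(1,179,635.42) ≈ 1,086.11 → Q = 1,086
Orders per year = D/Q = 79,750 / 1,086 = 73.435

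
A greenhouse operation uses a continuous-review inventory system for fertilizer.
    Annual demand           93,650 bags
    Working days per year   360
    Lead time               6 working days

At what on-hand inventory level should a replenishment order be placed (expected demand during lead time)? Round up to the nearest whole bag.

Daily demand d = 93,650 / 360 = 260.139 bags/day
Demand during lead time = 260.139 × 6 = 1,560.83
Reorder point = 1,560.83 → round up

1,561 bags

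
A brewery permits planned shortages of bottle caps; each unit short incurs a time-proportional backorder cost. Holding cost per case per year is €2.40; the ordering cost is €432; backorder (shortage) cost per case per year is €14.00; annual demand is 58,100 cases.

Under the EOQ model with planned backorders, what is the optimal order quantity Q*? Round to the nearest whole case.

4,950 cases

Q* = √(2DS/H) · √((H + b)/b)
   = √(2 × 58,100 × 432 / 2.4) · √((2.4 + 14) / 14)
   = 4,573.401 × 1.0823 ≈ 4,949.91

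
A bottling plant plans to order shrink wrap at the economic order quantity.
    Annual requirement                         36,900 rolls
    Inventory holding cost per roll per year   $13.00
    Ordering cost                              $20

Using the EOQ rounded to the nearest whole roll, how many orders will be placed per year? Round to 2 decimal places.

109.50 orders per year

Optimal lot size Q* = (2 × 36,900 × $20 / $13)^½ ≈ 336.95 → Q = 337
N = D/Q = 36,900/337 ≈ 109.496 orders/yr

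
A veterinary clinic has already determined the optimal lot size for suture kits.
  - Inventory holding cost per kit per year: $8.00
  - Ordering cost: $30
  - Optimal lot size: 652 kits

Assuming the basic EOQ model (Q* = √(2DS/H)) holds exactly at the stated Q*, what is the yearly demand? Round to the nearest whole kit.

56,681 kits per year

Since Q* = (2DS/H)^½, squaring gives Q*²·H = 2DS.
D = Q²H / (2S) = 652² × 8 / (2 × 30) = 56,680.53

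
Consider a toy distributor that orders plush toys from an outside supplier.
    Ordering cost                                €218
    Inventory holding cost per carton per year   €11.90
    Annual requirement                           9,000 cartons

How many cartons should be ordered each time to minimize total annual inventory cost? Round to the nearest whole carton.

Optimal lot size Q* = (2 × 9,000 × €218 / €11.9)^½ ≈ 574.24

574 cartons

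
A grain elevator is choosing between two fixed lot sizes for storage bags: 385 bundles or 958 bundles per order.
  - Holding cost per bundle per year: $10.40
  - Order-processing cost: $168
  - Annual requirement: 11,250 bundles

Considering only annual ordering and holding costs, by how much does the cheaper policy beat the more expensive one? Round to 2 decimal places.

$43.37

Annual cost at Q: ordering D·S/Q plus holding Q·H/2.
TC(385) = (11,250/385)×168 + (385/2)×10.4 = $6,911.09
TC(958) = (11,250/958)×168 + (958/2)×10.4 = $6,954.46
Cheaper: Q = 385.  Difference = $43.37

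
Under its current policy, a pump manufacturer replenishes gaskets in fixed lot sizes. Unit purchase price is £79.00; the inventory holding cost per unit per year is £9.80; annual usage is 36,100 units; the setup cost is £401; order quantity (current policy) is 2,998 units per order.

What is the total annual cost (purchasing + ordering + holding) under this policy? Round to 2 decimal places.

£2,871,418.79

Orders/yr = 36,100/2,998 = 12.041; ordering cost = 12.041 × £401 = £4,828.59
Average inventory = 2,998/2 = 1499; holding cost = 1499 × £9.8 = £14,690.20
Purchase cost = D·C = 36,100 × 79 = £2,851,900.00
Total = £4,828.59 + £14,690.20 + £2,851,900.00 = £2,871,418.79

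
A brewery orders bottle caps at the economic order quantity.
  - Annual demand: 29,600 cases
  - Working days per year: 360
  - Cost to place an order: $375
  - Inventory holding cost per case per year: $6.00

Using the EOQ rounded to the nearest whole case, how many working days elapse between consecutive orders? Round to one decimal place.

2DS/H = 2·29,600·375/6 = 3,700,000.00
EOQ = √3,700,000.00 ≈ 1,923.54 → Q = 1,924 cases
Cycle time = (working days × Q)/D = (360 × 1,924) / 29,600 = 23.400 days

23.4 days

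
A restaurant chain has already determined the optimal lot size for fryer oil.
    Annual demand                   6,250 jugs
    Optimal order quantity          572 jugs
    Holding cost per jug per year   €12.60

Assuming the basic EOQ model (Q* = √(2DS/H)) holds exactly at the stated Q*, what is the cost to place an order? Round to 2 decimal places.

EOQ relation: Q² = 2DS/H, so rearrange for the unknown.
S = Q²H / (2D) = 572² × 12.6 / (2 × 6,250) = 329.8015

€329.80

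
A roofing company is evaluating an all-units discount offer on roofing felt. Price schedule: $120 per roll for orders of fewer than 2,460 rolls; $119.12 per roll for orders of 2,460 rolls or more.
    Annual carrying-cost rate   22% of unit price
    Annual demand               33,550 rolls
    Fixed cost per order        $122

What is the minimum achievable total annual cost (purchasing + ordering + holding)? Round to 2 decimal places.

H₁ = 22%×$120 = $26.4000;  H₂ = 22%×$119.12 = $26.2064
EOQ₁ = √(2×33,550×122/26.4000) = 556.85  (< 2,460, feasible at tier 1)
EOQ₂ = √(2×33,550×122/26.2064) = 558.90  (< 2,460 → use Q = 2,460 at tier-2 price)
TC(tier 1 (EOQ₁), Q≈556.9) = $4,040,700.87
TC(tier 2, Q≈2,460.0) = $4,030,373.73
Minimum at tier 2: $4,030,373.73

$4,030,373.73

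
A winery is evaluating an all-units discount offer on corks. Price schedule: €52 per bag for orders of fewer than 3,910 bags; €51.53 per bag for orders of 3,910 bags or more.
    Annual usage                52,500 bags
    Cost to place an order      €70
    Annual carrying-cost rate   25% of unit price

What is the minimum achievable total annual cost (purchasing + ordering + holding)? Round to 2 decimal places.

€2,731,450.19

H₁ = 25%×€52 = €13.0000;  H₂ = 25%×€51.53 = €12.8825
EOQ₁ = √(2×52,500×70/13.0000) = 751.92  (< 3,910, feasible at tier 1)
EOQ₂ = √(2×52,500×70/12.8825) = 755.34  (< 3,910 → use Q = 3,910 at tier-2 price)
TC(tier 1 (EOQ₁), Q≈751.9) = €2,739,774.97
TC(tier 2, Q≈3,910.0) = €2,731,450.19
Minimum at tier 2: €2,731,450.19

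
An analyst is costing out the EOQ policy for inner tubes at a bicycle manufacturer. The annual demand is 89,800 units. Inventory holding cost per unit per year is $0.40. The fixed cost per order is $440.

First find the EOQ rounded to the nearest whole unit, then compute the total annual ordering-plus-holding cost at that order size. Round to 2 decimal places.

$5,622.24

Q* = √(2·D·S / H) = √(2·89,800·440 / 0.4) = √197,560,000.0 ≈ 14,055.60 → Q = 14,056 units
Orders/yr = 89,800/14,056 = 6.389; ordering cost = 6.389 × $440 = $2,811.04
Average inventory = 14,056/2 = 7028; holding cost = 7028 × $0.4 = $2,811.20
Total = $2,811.04 + $2,811.20 = $5,622.24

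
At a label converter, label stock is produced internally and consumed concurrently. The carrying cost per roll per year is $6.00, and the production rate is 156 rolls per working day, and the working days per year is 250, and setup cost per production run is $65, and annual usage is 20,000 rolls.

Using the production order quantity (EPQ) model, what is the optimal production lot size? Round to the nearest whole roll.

943 rolls

d = 20,000/250 = 80.0000 rolls/day;  effective holding cost H(1 − d/p) = 6·(1 − 80.0000/156) = 2.92308
Q* = √(2DS / H_eff) = √(2·20,000·65 / 2.92308) ≈ 943.12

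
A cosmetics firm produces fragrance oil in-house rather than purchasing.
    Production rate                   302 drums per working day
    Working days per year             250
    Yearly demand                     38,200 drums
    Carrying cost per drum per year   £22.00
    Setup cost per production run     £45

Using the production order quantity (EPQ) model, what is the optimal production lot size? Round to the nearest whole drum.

Daily demand d = 38,200/250 = 152.800; p = 302; 1 − d/p = 0.49404
EPQ = √(2DS / (H(1 − d/p)))
    = √(2 × 38,200 × 45 / (22 × 0.49404)) ≈ 562.42

562 drums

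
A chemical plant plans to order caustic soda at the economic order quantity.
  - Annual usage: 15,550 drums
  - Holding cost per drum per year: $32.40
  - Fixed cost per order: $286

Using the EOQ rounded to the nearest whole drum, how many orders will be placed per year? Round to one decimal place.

29.7 orders per year

2DS/H = 2·15,550·286/32.4 = 274,524.69
EOQ = √274,524.69 ≈ 523.95 → Q = 524
Orders per year = D/Q = 15,550 / 524 = 29.676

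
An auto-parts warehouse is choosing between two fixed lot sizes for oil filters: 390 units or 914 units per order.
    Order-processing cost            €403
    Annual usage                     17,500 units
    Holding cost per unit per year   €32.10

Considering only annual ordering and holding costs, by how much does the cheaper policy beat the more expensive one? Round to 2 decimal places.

€1,957.05

For each Q, cost = (D/Q)·S + (Q/2)·H.
TC(390) = (17,500/390)×403 + (390/2)×32.1 = €24,342.83
TC(914) = (17,500/914)×403 + (914/2)×32.1 = €22,385.78
Cheaper: Q = 914.  Difference = €1,957.05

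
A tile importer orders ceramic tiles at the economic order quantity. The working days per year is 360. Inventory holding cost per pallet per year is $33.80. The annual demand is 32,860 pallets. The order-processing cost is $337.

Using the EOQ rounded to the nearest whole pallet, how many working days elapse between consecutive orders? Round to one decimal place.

Q* = √(2·D·S / H) = √(2·32,860·337 / 33.8) = √655,255.6 ≈ 809.48 → Q = 809 pallets
Cycle time = (working days × Q)/D = (360 × 809) / 32,860 = 8.863 days

8.9 days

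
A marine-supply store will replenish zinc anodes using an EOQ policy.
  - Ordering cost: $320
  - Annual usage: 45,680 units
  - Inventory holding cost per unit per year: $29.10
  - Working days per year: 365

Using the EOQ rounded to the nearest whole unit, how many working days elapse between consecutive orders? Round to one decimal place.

2DS/H = 2·45,680·320/29.1 = 1,004,646.05
EOQ = √1,004,646.05 ≈ 1,002.32 → Q = 1,002 units
T = Q/D × 365 days = 1,002/45,680 × 365 = 8.006 days

8.0 days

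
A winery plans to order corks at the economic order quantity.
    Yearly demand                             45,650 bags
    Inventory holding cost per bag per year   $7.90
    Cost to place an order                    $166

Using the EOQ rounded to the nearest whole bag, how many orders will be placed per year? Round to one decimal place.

33.0 orders per year

Optimal lot size Q* = (2 × 45,650 × $166 / $7.9)^½ ≈ 1,385.08 → Q = 1,385
N = D/Q = 45,650/1,385 ≈ 32.960 orders/yr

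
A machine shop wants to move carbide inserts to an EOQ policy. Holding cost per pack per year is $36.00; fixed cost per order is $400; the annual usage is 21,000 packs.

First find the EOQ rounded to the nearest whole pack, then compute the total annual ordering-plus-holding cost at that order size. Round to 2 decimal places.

2DS/H = 2·21,000·400/36 = 466,666.67
EOQ = √466,666.67 ≈ 683.13 → Q = 683 packs
Orders/yr = 21,000/683 = 30.747; ordering cost = 30.747 × $400 = $12,298.68
Average inventory = 683/2 = 341.5; holding cost = 341.5 × $36 = $12,294.00
Total = $12,298.68 + $12,294.00 = $24,592.68

$24,592.68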